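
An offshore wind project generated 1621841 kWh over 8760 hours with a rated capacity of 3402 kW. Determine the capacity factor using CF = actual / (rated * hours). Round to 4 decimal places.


Capacity factor = actual output / maximum possible output
Maximum possible = rated * hours = 3402 * 8760 = 29801520 kWh
CF = 1621841 / 29801520
CF = 0.0544

0.0544


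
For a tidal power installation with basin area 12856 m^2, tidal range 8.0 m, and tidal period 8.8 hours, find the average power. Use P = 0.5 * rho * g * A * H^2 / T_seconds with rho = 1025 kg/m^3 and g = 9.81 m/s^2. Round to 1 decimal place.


Convert period to seconds: T = 8.8 * 3600 = 31680.0 s
H^2 = 8.0^2 = 64.0
P = 0.5 * rho * g * A * H^2 / T
P = 0.5 * 1025 * 9.81 * 12856 * 64.0 / 31680.0
P = 130576.1 W

130576.1


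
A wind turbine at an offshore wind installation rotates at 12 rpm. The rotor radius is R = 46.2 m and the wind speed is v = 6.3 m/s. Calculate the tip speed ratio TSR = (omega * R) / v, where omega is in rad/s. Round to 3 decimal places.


Convert rotational speed to rad/s:
  omega = 12 * 2 * pi / 60 = 1.2566 rad/s
Compute tip speed:
  v_tip = omega * R = 1.2566 * 46.2 = 58.057 m/s
Tip speed ratio:
  TSR = v_tip / v_wind = 58.057 / 6.3 = 9.215

9.215


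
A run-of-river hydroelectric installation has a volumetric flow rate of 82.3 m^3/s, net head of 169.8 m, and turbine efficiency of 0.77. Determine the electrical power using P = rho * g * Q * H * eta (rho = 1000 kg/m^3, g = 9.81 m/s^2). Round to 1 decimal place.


Apply the hydropower formula P = rho * g * Q * H * eta
rho * g = 1000 * 9.81 = 9810.0
P = 9810.0 * 82.3 * 169.8 * 0.77
P = 105559482.8 W

105559482.8


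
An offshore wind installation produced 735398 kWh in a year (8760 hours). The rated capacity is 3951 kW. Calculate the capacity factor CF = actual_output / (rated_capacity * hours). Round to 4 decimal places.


Capacity factor = actual output / maximum possible output
Maximum possible = rated * hours = 3951 * 8760 = 34610760 kWh
CF = 735398 / 34610760
CF = 0.0212

0.0212


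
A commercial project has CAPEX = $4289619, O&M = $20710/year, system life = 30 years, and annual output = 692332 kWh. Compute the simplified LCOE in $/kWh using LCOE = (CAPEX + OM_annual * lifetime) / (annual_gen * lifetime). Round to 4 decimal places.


Total cost = CAPEX + OM * lifetime = 4289619 + 20710 * 30 = 4289619 + 621300 = 4910919
Total generation = annual * lifetime = 692332 * 30 = 20769960 kWh
LCOE = 4910919 / 20769960
LCOE = 0.2364 $/kWh

0.2364


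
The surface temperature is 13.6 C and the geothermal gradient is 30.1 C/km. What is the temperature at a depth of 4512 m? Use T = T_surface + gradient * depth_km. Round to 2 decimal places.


Convert depth to km: 4512 / 1000 = 4.512 km
Temperature increase = gradient * depth_km = 30.1 * 4.512 = 135.81 C
Temperature at depth = T_surface + delta_T = 13.6 + 135.81
T = 149.41 C

149.41


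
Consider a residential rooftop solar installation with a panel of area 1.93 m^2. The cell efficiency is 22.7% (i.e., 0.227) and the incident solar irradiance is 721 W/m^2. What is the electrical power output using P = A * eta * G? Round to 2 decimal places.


Use the solar power formula P = A * eta * G.
Given: A = 1.93 m^2, eta = 0.227, G = 721 W/m^2
P = 1.93 * 0.227 * 721
P = 315.88 W

315.88


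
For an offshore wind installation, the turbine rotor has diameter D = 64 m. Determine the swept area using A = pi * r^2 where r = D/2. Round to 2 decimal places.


Compute the rotor radius:
  r = D / 2 = 64 / 2 = 32.0 m
Calculate swept area:
  A = pi * r^2 = pi * 32.0^2
  A = 3216.99 m^2

3216.99


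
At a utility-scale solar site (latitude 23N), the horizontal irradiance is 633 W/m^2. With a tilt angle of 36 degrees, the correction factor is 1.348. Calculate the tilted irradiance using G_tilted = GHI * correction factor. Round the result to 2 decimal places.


Identify the given values:
  GHI = 633 W/m^2, tilt correction factor = 1.348
Apply the formula G_tilted = GHI * factor:
  G_tilted = 633 * 1.348
  G_tilted = 853.28 W/m^2

853.28


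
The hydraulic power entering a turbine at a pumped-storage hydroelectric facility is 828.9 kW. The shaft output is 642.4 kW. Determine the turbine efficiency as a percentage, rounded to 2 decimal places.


Turbine efficiency = (output power / input power) * 100
eta = (642.4 / 828.9) * 100
eta = 77.50%

77.50


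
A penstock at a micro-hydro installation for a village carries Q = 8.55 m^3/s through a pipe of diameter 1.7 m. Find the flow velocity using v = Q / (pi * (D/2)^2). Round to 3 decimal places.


Compute pipe cross-sectional area:
  A = pi * (D/2)^2 = pi * (1.7/2)^2 = 2.2698 m^2
Calculate velocity:
  v = Q / A = 8.55 / 2.2698
  v = 3.767 m/s

3.767


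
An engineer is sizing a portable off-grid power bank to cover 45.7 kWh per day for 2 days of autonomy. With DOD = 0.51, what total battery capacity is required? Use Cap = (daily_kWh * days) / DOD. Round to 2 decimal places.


Total energy needed = daily * days = 45.7 * 2 = 91.4 kWh
Account for depth of discharge:
  Cap = total_energy / DOD = 91.4 / 0.51
  Cap = 179.22 kWh

179.22


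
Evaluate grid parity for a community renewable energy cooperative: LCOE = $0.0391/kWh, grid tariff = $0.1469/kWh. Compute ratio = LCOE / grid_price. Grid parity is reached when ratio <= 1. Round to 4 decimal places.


Compare LCOE to grid price:
  LCOE = $0.0391/kWh, Grid price = $0.1469/kWh
  Ratio = LCOE / grid_price = 0.0391 / 0.1469 = 0.2662
  Grid parity achieved (ratio <= 1)? yes

0.2662


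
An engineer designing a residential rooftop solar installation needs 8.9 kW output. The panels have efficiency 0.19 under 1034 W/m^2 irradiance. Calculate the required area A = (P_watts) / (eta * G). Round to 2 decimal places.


Convert target power to watts: P = 8.9 * 1000 = 8900.0 W
Compute denominator: eta * G = 0.19 * 1034 = 196.46
Required area A = P / (eta * G) = 8900.0 / 196.46
A = 45.30 m^2

45.30


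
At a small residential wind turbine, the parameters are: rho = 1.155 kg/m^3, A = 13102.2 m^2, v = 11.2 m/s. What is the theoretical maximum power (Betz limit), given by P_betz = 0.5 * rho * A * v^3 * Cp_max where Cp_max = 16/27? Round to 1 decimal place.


The Betz coefficient Cp_max = 16/27 = 0.5926
v^3 = 11.2^3 = 1404.928
P_betz = 0.5 * rho * A * v^3 * Cp_max
P_betz = 0.5 * 1.155 * 13102.2 * 1404.928 * 0.5926
P_betz = 6299506.1 W

6299506.1


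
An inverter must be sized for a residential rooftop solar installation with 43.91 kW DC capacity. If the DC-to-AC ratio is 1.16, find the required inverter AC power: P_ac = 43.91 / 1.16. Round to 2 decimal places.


The inverter AC capacity is determined by the DC/AC ratio.
Given: P_dc = 43.91 kW, DC/AC ratio = 1.16
P_ac = P_dc / ratio = 43.91 / 1.16
P_ac = 37.85 kW

37.85


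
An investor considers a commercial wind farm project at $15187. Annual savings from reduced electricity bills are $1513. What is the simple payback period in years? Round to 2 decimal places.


Simple payback period = initial cost / annual savings
Payback = 15187 / 1513
Payback = 10.04 years

10.04


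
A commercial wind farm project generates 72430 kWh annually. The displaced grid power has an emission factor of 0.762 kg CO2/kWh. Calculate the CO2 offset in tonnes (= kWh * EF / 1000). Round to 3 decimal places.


CO2 offset in kg = generation * emission_factor
CO2 offset = 72430 * 0.762 = 55191.66 kg
Convert to tonnes:
  CO2 offset = 55191.66 / 1000 = 55.192 tonnes

55.192


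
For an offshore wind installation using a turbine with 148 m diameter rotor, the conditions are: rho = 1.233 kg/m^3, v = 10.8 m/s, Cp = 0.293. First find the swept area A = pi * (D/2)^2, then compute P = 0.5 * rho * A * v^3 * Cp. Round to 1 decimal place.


Step 1 -- Compute swept area:
  A = pi * (D/2)^2 = pi * (148/2)^2 = 17203.36 m^2
Step 2 -- Apply wind power equation:
  P = 0.5 * rho * A * v^3 * Cp
  v^3 = 10.8^3 = 1259.712
  P = 0.5 * 1.233 * 17203.36 * 1259.712 * 0.293
  P = 3914581.0 W

3914581.0


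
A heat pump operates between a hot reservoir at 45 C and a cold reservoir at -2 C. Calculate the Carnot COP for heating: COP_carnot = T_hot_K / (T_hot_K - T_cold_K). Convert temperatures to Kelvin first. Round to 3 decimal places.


Convert to Kelvin:
  T_hot = 45 + 273.15 = 318.15 K
  T_cold = -2 + 273.15 = 271.15 K
Apply Carnot COP formula:
  COP = T_hot_K / (T_hot_K - T_cold_K) = 318.15 / 47.0
  COP = 6.769

6.769


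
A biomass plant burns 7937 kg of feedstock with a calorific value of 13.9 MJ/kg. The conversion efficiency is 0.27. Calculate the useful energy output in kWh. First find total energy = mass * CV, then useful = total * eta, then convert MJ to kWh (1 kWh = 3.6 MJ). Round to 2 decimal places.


Total energy = mass * CV = 7937 * 13.9 = 110324.3 MJ
Useful energy = total * eta = 110324.3 * 0.27 = 29787.56 MJ
Convert to kWh: 29787.56 / 3.6
Useful energy = 8274.32 kWh

8274.32


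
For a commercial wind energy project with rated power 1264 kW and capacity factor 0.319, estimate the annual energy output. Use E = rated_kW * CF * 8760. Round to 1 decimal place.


Annual energy = rated_kW * capacity_factor * hours_per_year
Given: P_rated = 1264 kW, CF = 0.319, hours = 8760
E = 1264 * 0.319 * 8760
E = 3532172.2 kWh

3532172.2


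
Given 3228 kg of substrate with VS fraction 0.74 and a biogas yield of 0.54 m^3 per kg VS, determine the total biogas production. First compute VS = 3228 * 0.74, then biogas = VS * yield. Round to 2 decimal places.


Compute volatile solids:
  VS = mass * VS_fraction = 3228 * 0.74 = 2388.72 kg
Calculate biogas volume:
  Biogas = VS * specific_yield = 2388.72 * 0.54
  Biogas = 1289.91 m^3

1289.91


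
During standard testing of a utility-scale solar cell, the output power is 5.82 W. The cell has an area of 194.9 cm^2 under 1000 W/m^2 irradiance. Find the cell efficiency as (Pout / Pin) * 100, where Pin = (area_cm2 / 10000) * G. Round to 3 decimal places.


First compute the input power:
  Pin = area_cm2 / 10000 * G = 194.9 / 10000 * 1000 = 19.49 W
Then compute efficiency:
  Efficiency = (Pout / Pin) * 100 = (5.82 / 19.49) * 100
  Efficiency = 29.861%

29.861


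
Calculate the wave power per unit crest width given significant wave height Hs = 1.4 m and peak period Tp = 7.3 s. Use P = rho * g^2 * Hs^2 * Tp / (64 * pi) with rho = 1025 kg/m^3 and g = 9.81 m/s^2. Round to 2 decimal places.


Apply wave power formula:
  g^2 = 9.81^2 = 96.2361
  Hs^2 = 1.4^2 = 1.96
  Numerator = rho * g^2 * Hs^2 * Tp = 1025 * 96.2361 * 1.96 * 7.3 = 1411369.77
  Denominator = 64 * pi = 201.0619
  P = 1411369.77 / 201.0619 = 7019.58 W/m

7019.58


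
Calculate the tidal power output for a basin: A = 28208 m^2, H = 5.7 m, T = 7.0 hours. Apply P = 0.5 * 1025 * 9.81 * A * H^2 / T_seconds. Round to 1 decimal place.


Convert period to seconds: T = 7.0 * 3600 = 25200.0 s
H^2 = 5.7^2 = 32.49
P = 0.5 * rho * g * A * H^2 / T
P = 0.5 * 1025 * 9.81 * 28208 * 32.49 / 25200.0
P = 182845.5 W

182845.5


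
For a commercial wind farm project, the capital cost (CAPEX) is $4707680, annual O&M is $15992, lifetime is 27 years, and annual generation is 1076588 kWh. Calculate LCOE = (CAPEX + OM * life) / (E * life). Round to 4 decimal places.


Total cost = CAPEX + OM * lifetime = 4707680 + 15992 * 27 = 4707680 + 431784 = 5139464
Total generation = annual * lifetime = 1076588 * 27 = 29067876 kWh
LCOE = 5139464 / 29067876
LCOE = 0.1768 $/kWh

0.1768


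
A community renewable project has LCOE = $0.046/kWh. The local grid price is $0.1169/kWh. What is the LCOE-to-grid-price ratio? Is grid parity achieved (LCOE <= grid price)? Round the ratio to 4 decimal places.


Compare LCOE to grid price:
  LCOE = $0.046/kWh, Grid price = $0.1169/kWh
  Ratio = LCOE / grid_price = 0.046 / 0.1169 = 0.3935
  Grid parity achieved (ratio <= 1)? yes

0.3935


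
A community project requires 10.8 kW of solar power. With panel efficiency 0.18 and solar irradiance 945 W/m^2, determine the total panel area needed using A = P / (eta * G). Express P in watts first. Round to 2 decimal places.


Convert target power to watts: P = 10.8 * 1000 = 10800.0 W
Compute denominator: eta * G = 0.18 * 945 = 170.1
Required area A = P / (eta * G) = 10800.0 / 170.1
A = 63.49 m^2

63.49


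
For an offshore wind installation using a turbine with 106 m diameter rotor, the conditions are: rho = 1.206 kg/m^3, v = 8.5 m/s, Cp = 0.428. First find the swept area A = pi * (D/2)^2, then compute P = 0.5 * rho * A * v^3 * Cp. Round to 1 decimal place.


Step 1 -- Compute swept area:
  A = pi * (D/2)^2 = pi * (106/2)^2 = 8824.73 m^2
Step 2 -- Apply wind power equation:
  P = 0.5 * rho * A * v^3 * Cp
  v^3 = 8.5^3 = 614.125
  P = 0.5 * 1.206 * 8824.73 * 614.125 * 0.428
  P = 1398683.6 W

1398683.6


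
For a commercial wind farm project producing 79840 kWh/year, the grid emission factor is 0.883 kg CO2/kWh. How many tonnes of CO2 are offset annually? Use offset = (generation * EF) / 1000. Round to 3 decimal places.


CO2 offset in kg = generation * emission_factor
CO2 offset = 79840 * 0.883 = 70498.72 kg
Convert to tonnes:
  CO2 offset = 70498.72 / 1000 = 70.499 tonnes

70.499


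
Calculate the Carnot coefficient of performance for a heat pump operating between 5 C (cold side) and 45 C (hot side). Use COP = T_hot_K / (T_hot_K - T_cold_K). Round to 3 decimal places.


Convert to Kelvin:
  T_hot = 45 + 273.15 = 318.15 K
  T_cold = 5 + 273.15 = 278.15 K
Apply Carnot COP formula:
  COP = T_hot_K / (T_hot_K - T_cold_K) = 318.15 / 40.0
  COP = 7.954

7.954


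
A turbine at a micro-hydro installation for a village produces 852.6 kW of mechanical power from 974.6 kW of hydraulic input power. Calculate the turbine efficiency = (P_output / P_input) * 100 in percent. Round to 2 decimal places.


Turbine efficiency = (output power / input power) * 100
eta = (852.6 / 974.6) * 100
eta = 87.48%

87.48


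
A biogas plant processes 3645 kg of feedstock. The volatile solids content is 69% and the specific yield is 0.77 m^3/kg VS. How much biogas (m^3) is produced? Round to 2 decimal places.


Compute volatile solids:
  VS = mass * VS_fraction = 3645 * 0.69 = 2515.05 kg
Calculate biogas volume:
  Biogas = VS * specific_yield = 2515.05 * 0.77
  Biogas = 1936.59 m^3

1936.59


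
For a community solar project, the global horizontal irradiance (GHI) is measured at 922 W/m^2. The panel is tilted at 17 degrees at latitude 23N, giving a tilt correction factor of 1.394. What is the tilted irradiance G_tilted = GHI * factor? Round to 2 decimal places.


Identify the given values:
  GHI = 922 W/m^2, tilt correction factor = 1.394
Apply the formula G_tilted = GHI * factor:
  G_tilted = 922 * 1.394
  G_tilted = 1285.27 W/m^2

1285.27


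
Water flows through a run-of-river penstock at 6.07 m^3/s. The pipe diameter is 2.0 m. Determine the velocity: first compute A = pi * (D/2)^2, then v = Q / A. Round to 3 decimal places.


Compute pipe cross-sectional area:
  A = pi * (D/2)^2 = pi * (2.0/2)^2 = 3.1416 m^2
Calculate velocity:
  v = Q / A = 6.07 / 3.1416
  v = 1.932 m/s

1.932


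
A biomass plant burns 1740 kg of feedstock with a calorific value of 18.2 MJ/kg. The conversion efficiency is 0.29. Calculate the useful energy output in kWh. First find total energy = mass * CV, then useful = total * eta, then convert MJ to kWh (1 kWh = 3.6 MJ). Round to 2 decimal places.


Total energy = mass * CV = 1740 * 18.2 = 31668.0 MJ
Useful energy = total * eta = 31668.0 * 0.29 = 9183.72 MJ
Convert to kWh: 9183.72 / 3.6
Useful energy = 2551.03 kWh

2551.03


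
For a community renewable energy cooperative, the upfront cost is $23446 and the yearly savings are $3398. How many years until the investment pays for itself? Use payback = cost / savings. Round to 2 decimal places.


Simple payback period = initial cost / annual savings
Payback = 23446 / 3398
Payback = 6.90 years

6.90


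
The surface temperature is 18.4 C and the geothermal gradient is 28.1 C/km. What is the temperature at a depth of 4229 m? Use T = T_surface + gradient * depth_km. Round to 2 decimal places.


Convert depth to km: 4229 / 1000 = 4.229 km
Temperature increase = gradient * depth_km = 28.1 * 4.229 = 118.83 C
Temperature at depth = T_surface + delta_T = 18.4 + 118.83
T = 137.23 C

137.23


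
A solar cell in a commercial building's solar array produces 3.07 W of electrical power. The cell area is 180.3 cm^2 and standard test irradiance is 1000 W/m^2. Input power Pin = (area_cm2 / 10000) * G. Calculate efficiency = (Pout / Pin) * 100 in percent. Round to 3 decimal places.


First compute the input power:
  Pin = area_cm2 / 10000 * G = 180.3 / 10000 * 1000 = 18.03 W
Then compute efficiency:
  Efficiency = (Pout / Pin) * 100 = (3.07 / 18.03) * 100
  Efficiency = 17.027%

17.027


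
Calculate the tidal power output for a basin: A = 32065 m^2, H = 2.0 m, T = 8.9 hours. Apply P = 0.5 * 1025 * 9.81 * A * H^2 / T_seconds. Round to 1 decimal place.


Convert period to seconds: T = 8.9 * 3600 = 32040.0 s
H^2 = 2.0^2 = 4.0
P = 0.5 * rho * g * A * H^2 / T
P = 0.5 * 1025 * 9.81 * 32065 * 4.0 / 32040.0
P = 20126.2 W

20126.2


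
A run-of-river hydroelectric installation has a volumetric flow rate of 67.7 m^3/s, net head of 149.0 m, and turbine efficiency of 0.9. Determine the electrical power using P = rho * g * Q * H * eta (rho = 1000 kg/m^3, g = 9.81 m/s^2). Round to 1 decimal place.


Apply the hydropower formula P = rho * g * Q * H * eta
rho * g = 1000 * 9.81 = 9810.0
P = 9810.0 * 67.7 * 149.0 * 0.9
P = 89060771.7 W

89060771.7


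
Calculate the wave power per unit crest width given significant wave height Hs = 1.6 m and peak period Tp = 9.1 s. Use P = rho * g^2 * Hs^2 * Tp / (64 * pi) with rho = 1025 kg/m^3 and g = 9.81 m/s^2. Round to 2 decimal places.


Apply wave power formula:
  g^2 = 9.81^2 = 96.2361
  Hs^2 = 1.6^2 = 2.56
  Numerator = rho * g^2 * Hs^2 * Tp = 1025 * 96.2361 * 2.56 * 9.1 = 2297964.09
  Denominator = 64 * pi = 201.0619
  P = 2297964.09 / 201.0619 = 11429.14 W/m

11429.14


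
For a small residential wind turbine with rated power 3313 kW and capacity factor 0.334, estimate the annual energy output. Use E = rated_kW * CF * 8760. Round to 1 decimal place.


Annual energy = rated_kW * capacity_factor * hours_per_year
Given: P_rated = 3313 kW, CF = 0.334, hours = 8760
E = 3313 * 0.334 * 8760
E = 9693307.9 kWh

9693307.9


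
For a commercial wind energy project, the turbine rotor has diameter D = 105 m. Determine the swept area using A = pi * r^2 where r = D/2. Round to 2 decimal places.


Compute the rotor radius:
  r = D / 2 = 105 / 2 = 52.5 m
Calculate swept area:
  A = pi * r^2 = pi * 52.5^2
  A = 8659.01 m^2

8659.01


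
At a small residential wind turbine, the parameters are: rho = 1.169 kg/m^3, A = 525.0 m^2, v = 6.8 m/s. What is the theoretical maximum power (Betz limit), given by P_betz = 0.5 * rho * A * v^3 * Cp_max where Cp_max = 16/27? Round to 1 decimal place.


The Betz coefficient Cp_max = 16/27 = 0.5926
v^3 = 6.8^3 = 314.432
P_betz = 0.5 * rho * A * v^3 * Cp_max
P_betz = 0.5 * 1.169 * 525.0 * 314.432 * 0.5926
P_betz = 57177.7 W

57177.7


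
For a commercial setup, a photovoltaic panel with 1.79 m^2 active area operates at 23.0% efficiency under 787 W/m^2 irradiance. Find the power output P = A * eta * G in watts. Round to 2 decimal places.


Use the solar power formula P = A * eta * G.
Given: A = 1.79 m^2, eta = 0.23, G = 787 W/m^2
P = 1.79 * 0.23 * 787
P = 324.01 W

324.01


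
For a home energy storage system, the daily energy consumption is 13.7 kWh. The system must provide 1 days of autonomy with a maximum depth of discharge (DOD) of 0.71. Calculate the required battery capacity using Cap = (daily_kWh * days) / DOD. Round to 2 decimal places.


Total energy needed = daily * days = 13.7 * 1 = 13.7 kWh
Account for depth of discharge:
  Cap = total_energy / DOD = 13.7 / 0.71
  Cap = 19.30 kWh

19.30


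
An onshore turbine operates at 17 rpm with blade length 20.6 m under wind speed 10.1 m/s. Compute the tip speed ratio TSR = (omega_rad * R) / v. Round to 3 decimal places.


Convert rotational speed to rad/s:
  omega = 17 * 2 * pi / 60 = 1.7802 rad/s
Compute tip speed:
  v_tip = omega * R = 1.7802 * 20.6 = 36.673 m/s
Tip speed ratio:
  TSR = v_tip / v_wind = 36.673 / 10.1 = 3.631

3.631


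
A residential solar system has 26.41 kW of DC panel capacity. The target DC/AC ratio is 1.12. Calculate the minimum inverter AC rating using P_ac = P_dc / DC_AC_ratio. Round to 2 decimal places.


The inverter AC capacity is determined by the DC/AC ratio.
Given: P_dc = 26.41 kW, DC/AC ratio = 1.12
P_ac = P_dc / ratio = 26.41 / 1.12
P_ac = 23.58 kW

23.58


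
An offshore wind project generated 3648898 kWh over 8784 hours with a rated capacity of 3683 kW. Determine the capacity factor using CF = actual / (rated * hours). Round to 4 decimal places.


Capacity factor = actual output / maximum possible output
Maximum possible = rated * hours = 3683 * 8784 = 32351472 kWh
CF = 3648898 / 32351472
CF = 0.1128

0.1128


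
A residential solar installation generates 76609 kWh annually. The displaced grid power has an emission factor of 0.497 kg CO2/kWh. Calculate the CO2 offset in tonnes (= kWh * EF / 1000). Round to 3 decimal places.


CO2 offset in kg = generation * emission_factor
CO2 offset = 76609 * 0.497 = 38074.67 kg
Convert to tonnes:
  CO2 offset = 38074.67 / 1000 = 38.075 tonnes

38.075


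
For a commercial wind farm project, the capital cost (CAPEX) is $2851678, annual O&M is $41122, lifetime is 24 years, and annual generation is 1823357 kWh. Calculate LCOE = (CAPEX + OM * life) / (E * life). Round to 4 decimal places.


Total cost = CAPEX + OM * lifetime = 2851678 + 41122 * 24 = 2851678 + 986928 = 3838606
Total generation = annual * lifetime = 1823357 * 24 = 43760568 kWh
LCOE = 3838606 / 43760568
LCOE = 0.0877 $/kWh

0.0877


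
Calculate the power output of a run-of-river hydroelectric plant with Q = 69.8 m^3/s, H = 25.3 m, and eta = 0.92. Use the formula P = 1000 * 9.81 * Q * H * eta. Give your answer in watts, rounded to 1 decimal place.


Apply the hydropower formula P = rho * g * Q * H * eta
rho * g = 1000 * 9.81 = 9810.0
P = 9810.0 * 69.8 * 25.3 * 0.92
P = 15937961.7 W

15937961.7


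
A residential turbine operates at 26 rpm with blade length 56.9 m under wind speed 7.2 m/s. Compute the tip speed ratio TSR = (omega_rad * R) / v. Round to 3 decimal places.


Convert rotational speed to rad/s:
  omega = 26 * 2 * pi / 60 = 2.7227 rad/s
Compute tip speed:
  v_tip = omega * R = 2.7227 * 56.9 = 154.922 m/s
Tip speed ratio:
  TSR = v_tip / v_wind = 154.922 / 7.2 = 21.517

21.517


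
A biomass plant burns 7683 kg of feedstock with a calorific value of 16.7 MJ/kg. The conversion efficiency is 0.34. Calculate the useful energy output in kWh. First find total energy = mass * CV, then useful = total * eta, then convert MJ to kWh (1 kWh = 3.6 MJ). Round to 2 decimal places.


Total energy = mass * CV = 7683 * 16.7 = 128306.1 MJ
Useful energy = total * eta = 128306.1 * 0.34 = 43624.07 MJ
Convert to kWh: 43624.07 / 3.6
Useful energy = 12117.80 kWh

12117.80


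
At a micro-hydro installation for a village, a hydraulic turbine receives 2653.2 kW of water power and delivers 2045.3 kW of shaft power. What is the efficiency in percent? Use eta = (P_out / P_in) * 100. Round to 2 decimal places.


Turbine efficiency = (output power / input power) * 100
eta = (2045.3 / 2653.2) * 100
eta = 77.09%

77.09


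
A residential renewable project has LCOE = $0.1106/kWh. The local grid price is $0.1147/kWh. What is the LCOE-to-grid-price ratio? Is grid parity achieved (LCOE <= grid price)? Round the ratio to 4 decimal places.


Compare LCOE to grid price:
  LCOE = $0.1106/kWh, Grid price = $0.1147/kWh
  Ratio = LCOE / grid_price = 0.1106 / 0.1147 = 0.9643
  Grid parity achieved (ratio <= 1)? yes

0.9643


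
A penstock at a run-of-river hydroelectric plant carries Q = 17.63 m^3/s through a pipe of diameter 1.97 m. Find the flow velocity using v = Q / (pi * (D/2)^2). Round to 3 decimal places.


Compute pipe cross-sectional area:
  A = pi * (D/2)^2 = pi * (1.97/2)^2 = 3.0481 m^2
Calculate velocity:
  v = Q / A = 17.63 / 3.0481
  v = 5.784 m/s

5.784


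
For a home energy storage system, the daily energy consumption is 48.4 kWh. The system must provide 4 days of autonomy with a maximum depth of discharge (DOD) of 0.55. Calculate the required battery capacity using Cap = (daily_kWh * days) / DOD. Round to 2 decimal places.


Total energy needed = daily * days = 48.4 * 4 = 193.6 kWh
Account for depth of discharge:
  Cap = total_energy / DOD = 193.6 / 0.55
  Cap = 352.00 kWh

352.00


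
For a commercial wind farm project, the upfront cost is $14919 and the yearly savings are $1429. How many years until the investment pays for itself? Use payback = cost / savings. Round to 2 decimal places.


Simple payback period = initial cost / annual savings
Payback = 14919 / 1429
Payback = 10.44 years

10.44


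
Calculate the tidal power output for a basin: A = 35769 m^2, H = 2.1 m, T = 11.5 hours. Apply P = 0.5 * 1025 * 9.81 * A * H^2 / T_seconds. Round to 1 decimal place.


Convert period to seconds: T = 11.5 * 3600 = 41400.0 s
H^2 = 2.1^2 = 4.41
P = 0.5 * rho * g * A * H^2 / T
P = 0.5 * 1025 * 9.81 * 35769 * 4.41 / 41400.0
P = 19156.1 W

19156.1


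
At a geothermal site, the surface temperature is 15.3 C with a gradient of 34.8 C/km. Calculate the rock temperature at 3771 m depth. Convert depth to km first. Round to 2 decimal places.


Convert depth to km: 3771 / 1000 = 3.771 km
Temperature increase = gradient * depth_km = 34.8 * 3.771 = 131.23 C
Temperature at depth = T_surface + delta_T = 15.3 + 131.23
T = 146.53 C

146.53


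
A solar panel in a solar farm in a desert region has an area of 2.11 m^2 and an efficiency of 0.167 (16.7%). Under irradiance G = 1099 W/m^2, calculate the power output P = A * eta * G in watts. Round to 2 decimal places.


Use the solar power formula P = A * eta * G.
Given: A = 2.11 m^2, eta = 0.167, G = 1099 W/m^2
P = 2.11 * 0.167 * 1099
P = 387.25 W

387.25


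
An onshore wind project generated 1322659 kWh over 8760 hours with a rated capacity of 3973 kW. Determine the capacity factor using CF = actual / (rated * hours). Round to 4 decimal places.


Capacity factor = actual output / maximum possible output
Maximum possible = rated * hours = 3973 * 8760 = 34803480 kWh
CF = 1322659 / 34803480
CF = 0.0380

0.0380


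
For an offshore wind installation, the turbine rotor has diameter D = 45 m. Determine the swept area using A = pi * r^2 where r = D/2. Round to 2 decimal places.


Compute the rotor radius:
  r = D / 2 = 45 / 2 = 22.5 m
Calculate swept area:
  A = pi * r^2 = pi * 22.5^2
  A = 1590.43 m^2

1590.43


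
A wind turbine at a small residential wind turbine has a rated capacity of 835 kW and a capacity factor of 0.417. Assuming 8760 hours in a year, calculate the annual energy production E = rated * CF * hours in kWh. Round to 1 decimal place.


Annual energy = rated_kW * capacity_factor * hours_per_year
Given: P_rated = 835 kW, CF = 0.417, hours = 8760
E = 835 * 0.417 * 8760
E = 3050188.2 kWh

3050188.2


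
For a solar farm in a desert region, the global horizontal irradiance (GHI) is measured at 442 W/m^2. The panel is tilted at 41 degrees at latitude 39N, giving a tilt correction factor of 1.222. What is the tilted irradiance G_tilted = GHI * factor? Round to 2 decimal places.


Identify the given values:
  GHI = 442 W/m^2, tilt correction factor = 1.222
Apply the formula G_tilted = GHI * factor:
  G_tilted = 442 * 1.222
  G_tilted = 540.12 W/m^2

540.12


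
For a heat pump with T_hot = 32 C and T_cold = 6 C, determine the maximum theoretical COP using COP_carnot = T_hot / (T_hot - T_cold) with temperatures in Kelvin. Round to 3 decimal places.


Convert to Kelvin:
  T_hot = 32 + 273.15 = 305.15 K
  T_cold = 6 + 273.15 = 279.15 K
Apply Carnot COP formula:
  COP = T_hot_K / (T_hot_K - T_cold_K) = 305.15 / 26.0
  COP = 11.737

11.737


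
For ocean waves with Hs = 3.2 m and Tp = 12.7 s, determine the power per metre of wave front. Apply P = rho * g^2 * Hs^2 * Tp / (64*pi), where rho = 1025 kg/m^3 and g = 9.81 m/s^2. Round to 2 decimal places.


Apply wave power formula:
  g^2 = 9.81^2 = 96.2361
  Hs^2 = 3.2^2 = 10.24
  Numerator = rho * g^2 * Hs^2 * Tp = 1025 * 96.2361 * 10.24 * 12.7 = 12828195.14
  Denominator = 64 * pi = 201.0619
  P = 12828195.14 / 201.0619 = 63802.21 W/m

63802.21


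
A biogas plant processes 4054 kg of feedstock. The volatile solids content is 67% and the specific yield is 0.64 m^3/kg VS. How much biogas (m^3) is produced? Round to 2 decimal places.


Compute volatile solids:
  VS = mass * VS_fraction = 4054 * 0.67 = 2716.18 kg
Calculate biogas volume:
  Biogas = VS * specific_yield = 2716.18 * 0.64
  Biogas = 1738.36 m^3

1738.36


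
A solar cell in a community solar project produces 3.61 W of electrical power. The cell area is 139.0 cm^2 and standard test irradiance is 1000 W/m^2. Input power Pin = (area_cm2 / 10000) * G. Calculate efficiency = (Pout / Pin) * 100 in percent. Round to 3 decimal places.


First compute the input power:
  Pin = area_cm2 / 10000 * G = 139.0 / 10000 * 1000 = 13.9 W
Then compute efficiency:
  Efficiency = (Pout / Pin) * 100 = (3.61 / 13.9) * 100
  Efficiency = 25.971%

25.971


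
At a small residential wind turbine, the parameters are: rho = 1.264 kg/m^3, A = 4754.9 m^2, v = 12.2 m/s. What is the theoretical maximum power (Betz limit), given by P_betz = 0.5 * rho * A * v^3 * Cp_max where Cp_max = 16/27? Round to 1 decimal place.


The Betz coefficient Cp_max = 16/27 = 0.5926
v^3 = 12.2^3 = 1815.848
P_betz = 0.5 * rho * A * v^3 * Cp_max
P_betz = 0.5 * 1.264 * 4754.9 * 1815.848 * 0.5926
P_betz = 3233658.7 W

3233658.7


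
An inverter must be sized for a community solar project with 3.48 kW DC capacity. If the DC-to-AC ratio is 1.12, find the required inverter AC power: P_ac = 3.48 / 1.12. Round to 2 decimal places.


The inverter AC capacity is determined by the DC/AC ratio.
Given: P_dc = 3.48 kW, DC/AC ratio = 1.12
P_ac = P_dc / ratio = 3.48 / 1.12
P_ac = 3.11 kW

3.11


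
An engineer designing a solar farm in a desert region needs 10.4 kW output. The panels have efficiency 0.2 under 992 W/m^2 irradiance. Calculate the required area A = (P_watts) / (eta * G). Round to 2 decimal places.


Convert target power to watts: P = 10.4 * 1000 = 10400.0 W
Compute denominator: eta * G = 0.2 * 992 = 198.4
Required area A = P / (eta * G) = 10400.0 / 198.4
A = 52.42 m^2

52.42


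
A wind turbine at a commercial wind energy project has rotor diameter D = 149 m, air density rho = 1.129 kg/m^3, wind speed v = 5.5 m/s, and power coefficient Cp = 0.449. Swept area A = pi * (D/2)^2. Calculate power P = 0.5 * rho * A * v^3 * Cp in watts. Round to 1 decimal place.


Step 1 -- Compute swept area:
  A = pi * (D/2)^2 = pi * (149/2)^2 = 17436.62 m^2
Step 2 -- Apply wind power equation:
  P = 0.5 * rho * A * v^3 * Cp
  v^3 = 5.5^3 = 166.375
  P = 0.5 * 1.129 * 17436.62 * 166.375 * 0.449
  P = 735293.6 W

735293.6


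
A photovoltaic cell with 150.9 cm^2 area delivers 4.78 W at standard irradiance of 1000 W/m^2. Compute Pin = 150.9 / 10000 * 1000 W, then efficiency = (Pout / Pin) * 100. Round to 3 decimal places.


First compute the input power:
  Pin = area_cm2 / 10000 * G = 150.9 / 10000 * 1000 = 15.09 W
Then compute efficiency:
  Efficiency = (Pout / Pin) * 100 = (4.78 / 15.09) * 100
  Efficiency = 31.677%

31.677


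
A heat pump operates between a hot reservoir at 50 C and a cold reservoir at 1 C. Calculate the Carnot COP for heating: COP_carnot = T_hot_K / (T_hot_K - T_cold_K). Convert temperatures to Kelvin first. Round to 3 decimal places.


Convert to Kelvin:
  T_hot = 50 + 273.15 = 323.15 K
  T_cold = 1 + 273.15 = 274.15 K
Apply Carnot COP formula:
  COP = T_hot_K / (T_hot_K - T_cold_K) = 323.15 / 49.0
  COP = 6.595

6.595


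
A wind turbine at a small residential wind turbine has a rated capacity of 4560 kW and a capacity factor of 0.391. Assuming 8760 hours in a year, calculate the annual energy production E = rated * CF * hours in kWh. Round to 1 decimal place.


Annual energy = rated_kW * capacity_factor * hours_per_year
Given: P_rated = 4560 kW, CF = 0.391, hours = 8760
E = 4560 * 0.391 * 8760
E = 15618729.6 kWh

15618729.6


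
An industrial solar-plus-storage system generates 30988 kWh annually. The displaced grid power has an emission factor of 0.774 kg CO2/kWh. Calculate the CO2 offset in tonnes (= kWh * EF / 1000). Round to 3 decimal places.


CO2 offset in kg = generation * emission_factor
CO2 offset = 30988 * 0.774 = 23984.71 kg
Convert to tonnes:
  CO2 offset = 23984.71 / 1000 = 23.985 tonnes

23.985


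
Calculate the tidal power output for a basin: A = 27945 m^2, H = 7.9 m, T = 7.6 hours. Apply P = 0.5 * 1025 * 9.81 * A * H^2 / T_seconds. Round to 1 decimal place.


Convert period to seconds: T = 7.6 * 3600 = 27360.0 s
H^2 = 7.9^2 = 62.41
P = 0.5 * rho * g * A * H^2 / T
P = 0.5 * 1025 * 9.81 * 27945 * 62.41 / 27360.0
P = 320483.1 W

320483.1


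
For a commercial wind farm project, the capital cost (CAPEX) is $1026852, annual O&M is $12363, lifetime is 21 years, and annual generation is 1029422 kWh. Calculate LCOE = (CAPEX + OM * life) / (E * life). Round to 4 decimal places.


Total cost = CAPEX + OM * lifetime = 1026852 + 12363 * 21 = 1026852 + 259623 = 1286475
Total generation = annual * lifetime = 1029422 * 21 = 21617862 kWh
LCOE = 1286475 / 21617862
LCOE = 0.0595 $/kWh

0.0595


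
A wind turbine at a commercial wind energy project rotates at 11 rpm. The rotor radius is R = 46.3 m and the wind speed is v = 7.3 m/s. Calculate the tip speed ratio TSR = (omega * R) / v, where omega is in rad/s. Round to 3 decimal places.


Convert rotational speed to rad/s:
  omega = 11 * 2 * pi / 60 = 1.1519 rad/s
Compute tip speed:
  v_tip = omega * R = 1.1519 * 46.3 = 53.334 m/s
Tip speed ratio:
  TSR = v_tip / v_wind = 53.334 / 7.3 = 7.306

7.306


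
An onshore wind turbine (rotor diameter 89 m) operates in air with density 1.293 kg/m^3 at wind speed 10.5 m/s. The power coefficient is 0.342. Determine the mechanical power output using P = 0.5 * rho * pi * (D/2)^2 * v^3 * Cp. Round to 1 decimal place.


Step 1 -- Compute swept area:
  A = pi * (D/2)^2 = pi * (89/2)^2 = 6221.14 m^2
Step 2 -- Apply wind power equation:
  P = 0.5 * rho * A * v^3 * Cp
  v^3 = 10.5^3 = 1157.625
  P = 0.5 * 1.293 * 6221.14 * 1157.625 * 0.342
  P = 1592327.6 W

1592327.6


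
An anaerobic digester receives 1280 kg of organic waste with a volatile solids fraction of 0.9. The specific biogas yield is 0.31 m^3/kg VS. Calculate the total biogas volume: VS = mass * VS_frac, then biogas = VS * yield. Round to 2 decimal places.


Compute volatile solids:
  VS = mass * VS_fraction = 1280 * 0.9 = 1152.0 kg
Calculate biogas volume:
  Biogas = VS * specific_yield = 1152.0 * 0.31
  Biogas = 357.12 m^3

357.12


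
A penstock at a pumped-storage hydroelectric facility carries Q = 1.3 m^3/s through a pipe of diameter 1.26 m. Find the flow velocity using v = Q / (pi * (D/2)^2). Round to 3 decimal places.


Compute pipe cross-sectional area:
  A = pi * (D/2)^2 = pi * (1.26/2)^2 = 1.2469 m^2
Calculate velocity:
  v = Q / A = 1.3 / 1.2469
  v = 1.043 m/s

1.043


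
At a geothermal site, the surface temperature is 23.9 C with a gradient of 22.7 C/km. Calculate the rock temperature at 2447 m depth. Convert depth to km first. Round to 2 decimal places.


Convert depth to km: 2447 / 1000 = 2.447 km
Temperature increase = gradient * depth_km = 22.7 * 2.447 = 55.55 C
Temperature at depth = T_surface + delta_T = 23.9 + 55.55
T = 79.45 C

79.45


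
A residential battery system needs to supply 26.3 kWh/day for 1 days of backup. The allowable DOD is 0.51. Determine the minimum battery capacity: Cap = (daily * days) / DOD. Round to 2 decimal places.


Total energy needed = daily * days = 26.3 * 1 = 26.3 kWh
Account for depth of discharge:
  Cap = total_energy / DOD = 26.3 / 0.51
  Cap = 51.57 kWh

51.57


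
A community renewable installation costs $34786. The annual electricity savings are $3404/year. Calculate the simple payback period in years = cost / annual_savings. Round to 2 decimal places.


Simple payback period = initial cost / annual savings
Payback = 34786 / 3404
Payback = 10.22 years

10.22


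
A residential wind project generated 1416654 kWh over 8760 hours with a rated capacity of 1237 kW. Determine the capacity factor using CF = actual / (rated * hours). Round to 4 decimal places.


Capacity factor = actual output / maximum possible output
Maximum possible = rated * hours = 1237 * 8760 = 10836120 kWh
CF = 1416654 / 10836120
CF = 0.1307

0.1307


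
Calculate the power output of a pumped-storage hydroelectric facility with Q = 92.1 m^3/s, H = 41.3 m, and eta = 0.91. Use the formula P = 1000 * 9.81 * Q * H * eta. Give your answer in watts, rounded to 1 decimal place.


Apply the hydropower formula P = rho * g * Q * H * eta
rho * g = 1000 * 9.81 = 9810.0
P = 9810.0 * 92.1 * 41.3 * 0.91
P = 33956278.1 W

33956278.1


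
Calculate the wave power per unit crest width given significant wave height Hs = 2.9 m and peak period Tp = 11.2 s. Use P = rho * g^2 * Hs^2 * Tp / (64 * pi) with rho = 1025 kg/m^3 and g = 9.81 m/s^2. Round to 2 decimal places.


Apply wave power formula:
  g^2 = 9.81^2 = 96.2361
  Hs^2 = 2.9^2 = 8.41
  Numerator = rho * g^2 * Hs^2 * Tp = 1025 * 96.2361 * 8.41 * 11.2 = 9291287.5
  Denominator = 64 * pi = 201.0619
  P = 9291287.5 / 201.0619 = 46211.07 W/m

46211.07


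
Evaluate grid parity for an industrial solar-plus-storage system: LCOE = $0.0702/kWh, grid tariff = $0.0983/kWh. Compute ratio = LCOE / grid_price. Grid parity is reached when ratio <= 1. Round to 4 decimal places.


Compare LCOE to grid price:
  LCOE = $0.0702/kWh, Grid price = $0.0983/kWh
  Ratio = LCOE / grid_price = 0.0702 / 0.0983 = 0.7141
  Grid parity achieved (ratio <= 1)? yes

0.7141


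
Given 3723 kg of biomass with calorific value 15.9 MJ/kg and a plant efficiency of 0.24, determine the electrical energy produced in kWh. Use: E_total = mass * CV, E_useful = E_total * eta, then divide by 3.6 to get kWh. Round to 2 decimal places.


Total energy = mass * CV = 3723 * 15.9 = 59195.7 MJ
Useful energy = total * eta = 59195.7 * 0.24 = 14206.97 MJ
Convert to kWh: 14206.97 / 3.6
Useful energy = 3946.38 kWh

3946.38


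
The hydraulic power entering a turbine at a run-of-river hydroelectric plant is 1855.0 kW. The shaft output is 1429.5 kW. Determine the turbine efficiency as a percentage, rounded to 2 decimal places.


Turbine efficiency = (output power / input power) * 100
eta = (1429.5 / 1855.0) * 100
eta = 77.06%

77.06


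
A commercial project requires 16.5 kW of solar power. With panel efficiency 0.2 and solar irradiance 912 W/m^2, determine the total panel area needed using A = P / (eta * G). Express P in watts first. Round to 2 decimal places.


Convert target power to watts: P = 16.5 * 1000 = 16500.0 W
Compute denominator: eta * G = 0.2 * 912 = 182.4
Required area A = P / (eta * G) = 16500.0 / 182.4
A = 90.46 m^2

90.46


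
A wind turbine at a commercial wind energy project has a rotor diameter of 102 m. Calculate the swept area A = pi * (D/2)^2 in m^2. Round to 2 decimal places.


Compute the rotor radius:
  r = D / 2 = 102 / 2 = 51.0 m
Calculate swept area:
  A = pi * r^2 = pi * 51.0^2
  A = 8171.28 m^2

8171.28


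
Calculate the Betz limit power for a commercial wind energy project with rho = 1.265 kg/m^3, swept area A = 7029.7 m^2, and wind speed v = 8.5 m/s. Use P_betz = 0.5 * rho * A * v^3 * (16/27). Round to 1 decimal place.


The Betz coefficient Cp_max = 16/27 = 0.5926
v^3 = 8.5^3 = 614.125
P_betz = 0.5 * rho * A * v^3 * Cp_max
P_betz = 0.5 * 1.265 * 7029.7 * 614.125 * 0.5926
P_betz = 1618118.5 W

1618118.5
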